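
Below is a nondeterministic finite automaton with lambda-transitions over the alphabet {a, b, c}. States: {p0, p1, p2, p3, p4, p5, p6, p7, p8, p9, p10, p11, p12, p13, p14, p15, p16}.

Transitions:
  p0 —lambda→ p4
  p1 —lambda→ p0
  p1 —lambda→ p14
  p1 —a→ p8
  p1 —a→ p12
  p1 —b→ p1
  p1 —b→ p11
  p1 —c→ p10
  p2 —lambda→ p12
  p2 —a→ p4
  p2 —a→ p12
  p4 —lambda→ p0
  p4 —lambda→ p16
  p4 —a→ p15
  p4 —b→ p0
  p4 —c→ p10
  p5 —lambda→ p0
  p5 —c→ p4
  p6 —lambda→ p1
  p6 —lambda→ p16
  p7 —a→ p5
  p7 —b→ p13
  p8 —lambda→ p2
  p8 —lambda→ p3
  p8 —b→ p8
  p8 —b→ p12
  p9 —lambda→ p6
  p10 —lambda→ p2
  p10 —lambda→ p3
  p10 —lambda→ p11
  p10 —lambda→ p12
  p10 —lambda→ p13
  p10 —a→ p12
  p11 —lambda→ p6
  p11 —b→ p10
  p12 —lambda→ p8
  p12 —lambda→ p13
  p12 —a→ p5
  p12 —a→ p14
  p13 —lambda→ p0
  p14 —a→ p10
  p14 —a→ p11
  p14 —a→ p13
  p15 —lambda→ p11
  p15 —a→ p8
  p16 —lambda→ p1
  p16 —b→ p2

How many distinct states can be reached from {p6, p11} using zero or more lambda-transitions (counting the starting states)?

Start with {p6, p11}.
From p6 via lambda: add p1, p16.
From p1 via lambda: add p0, p14.
From p0 via lambda: add p4.
lambda-closure = {p0, p1, p4, p6, p11, p14, p16}, which has 7 states.

7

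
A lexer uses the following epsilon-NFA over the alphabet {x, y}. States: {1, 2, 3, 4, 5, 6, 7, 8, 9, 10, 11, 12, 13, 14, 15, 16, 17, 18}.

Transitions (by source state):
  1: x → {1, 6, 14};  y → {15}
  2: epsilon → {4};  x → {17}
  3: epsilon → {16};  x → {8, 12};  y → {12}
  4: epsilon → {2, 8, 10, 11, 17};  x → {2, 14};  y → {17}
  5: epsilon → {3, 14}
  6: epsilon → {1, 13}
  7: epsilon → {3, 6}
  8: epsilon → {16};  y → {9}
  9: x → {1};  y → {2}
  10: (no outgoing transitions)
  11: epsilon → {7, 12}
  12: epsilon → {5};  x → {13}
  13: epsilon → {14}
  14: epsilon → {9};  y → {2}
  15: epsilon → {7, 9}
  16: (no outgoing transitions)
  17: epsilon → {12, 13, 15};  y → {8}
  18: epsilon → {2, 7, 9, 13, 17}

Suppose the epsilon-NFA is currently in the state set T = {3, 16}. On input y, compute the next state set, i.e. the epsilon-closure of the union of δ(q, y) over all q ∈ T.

3 on y → {12}.
No y-transition from 16.
Union after reading y: {12}.
Now take the epsilon-closure:
From 12 via epsilon: add 5.
From 5 via epsilon: add 3, 14.
From 3 via epsilon: add 16.
From 14 via epsilon: add 9.
No new states can be added; the closed set is {3, 5, 9, 12, 14, 16}.

{3, 5, 9, 12, 14, 16}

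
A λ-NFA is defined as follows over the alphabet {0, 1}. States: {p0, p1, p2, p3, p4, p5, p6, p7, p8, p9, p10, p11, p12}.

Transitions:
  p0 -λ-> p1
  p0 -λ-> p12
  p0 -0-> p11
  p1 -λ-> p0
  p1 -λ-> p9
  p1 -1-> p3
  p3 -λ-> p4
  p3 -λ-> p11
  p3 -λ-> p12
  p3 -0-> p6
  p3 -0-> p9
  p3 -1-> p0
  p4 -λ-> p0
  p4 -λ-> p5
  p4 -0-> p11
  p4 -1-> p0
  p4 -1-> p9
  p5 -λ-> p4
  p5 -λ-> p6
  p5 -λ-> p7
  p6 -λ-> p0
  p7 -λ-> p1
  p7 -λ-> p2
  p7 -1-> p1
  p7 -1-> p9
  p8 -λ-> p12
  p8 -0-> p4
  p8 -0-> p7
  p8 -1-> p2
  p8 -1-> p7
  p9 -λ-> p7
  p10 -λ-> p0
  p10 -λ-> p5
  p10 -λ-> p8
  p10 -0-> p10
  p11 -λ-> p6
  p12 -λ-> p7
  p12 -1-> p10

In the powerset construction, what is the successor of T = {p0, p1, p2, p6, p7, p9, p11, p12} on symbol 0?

{p0, p1, p2, p6, p7, p9, p11, p12}

p0 on 0 → {p11}.
No 0-transition from p1, p2, p6, p7, p9, p11, p12.
Union after reading 0: {p11}.
Now take the λ-closure:
From p11 via λ: add p6.
From p6 via λ: add p0.
From p0 via λ: add p1, p12.
From p1 via λ: add p9.
From p12 via λ: add p7.
From p7 via λ: add p2.
No new states can be added; the closed set is {p0, p1, p2, p6, p7, p9, p11, p12}.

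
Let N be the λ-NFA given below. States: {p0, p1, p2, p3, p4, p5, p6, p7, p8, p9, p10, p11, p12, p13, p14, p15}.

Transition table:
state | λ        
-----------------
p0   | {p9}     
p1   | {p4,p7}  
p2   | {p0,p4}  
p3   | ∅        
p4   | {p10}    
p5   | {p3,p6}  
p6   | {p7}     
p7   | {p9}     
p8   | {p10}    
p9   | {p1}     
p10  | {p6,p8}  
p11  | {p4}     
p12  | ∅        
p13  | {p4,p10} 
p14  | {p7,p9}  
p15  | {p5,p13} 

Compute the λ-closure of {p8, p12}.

{p1, p4, p6, p7, p8, p9, p10, p12}

Start with {p8, p12}.
From p8 via λ: add p10.
From p10 via λ: add p6.
From p6 via λ: add p7.
From p7 via λ: add p9.
From p9 via λ: add p1.
From p1 via λ: add p4.
No new states can be added; the closed set is {p1, p4, p6, p7, p8, p9, p10, p12}.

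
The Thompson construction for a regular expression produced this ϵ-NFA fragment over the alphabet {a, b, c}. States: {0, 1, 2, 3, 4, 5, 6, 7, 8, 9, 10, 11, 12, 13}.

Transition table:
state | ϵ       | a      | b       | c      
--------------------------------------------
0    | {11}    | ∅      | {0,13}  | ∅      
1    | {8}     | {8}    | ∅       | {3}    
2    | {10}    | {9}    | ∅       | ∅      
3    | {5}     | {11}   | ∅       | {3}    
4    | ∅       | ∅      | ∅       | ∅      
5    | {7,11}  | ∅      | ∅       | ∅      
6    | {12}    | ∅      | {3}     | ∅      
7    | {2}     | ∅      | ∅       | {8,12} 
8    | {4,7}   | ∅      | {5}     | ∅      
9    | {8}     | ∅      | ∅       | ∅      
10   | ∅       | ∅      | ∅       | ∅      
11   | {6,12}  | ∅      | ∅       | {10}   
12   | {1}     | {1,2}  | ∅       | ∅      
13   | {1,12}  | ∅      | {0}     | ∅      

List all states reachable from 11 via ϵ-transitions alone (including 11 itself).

{1, 2, 4, 6, 7, 8, 10, 11, 12}

Start with {11}.
From 11 via ϵ: add 6, 12.
From 12 via ϵ: add 1.
From 1 via ϵ: add 8.
From 8 via ϵ: add 4, 7.
From 7 via ϵ: add 2.
From 2 via ϵ: add 10.
No new states can be added; the closed set is {1, 2, 4, 6, 7, 8, 10, 11, 12}.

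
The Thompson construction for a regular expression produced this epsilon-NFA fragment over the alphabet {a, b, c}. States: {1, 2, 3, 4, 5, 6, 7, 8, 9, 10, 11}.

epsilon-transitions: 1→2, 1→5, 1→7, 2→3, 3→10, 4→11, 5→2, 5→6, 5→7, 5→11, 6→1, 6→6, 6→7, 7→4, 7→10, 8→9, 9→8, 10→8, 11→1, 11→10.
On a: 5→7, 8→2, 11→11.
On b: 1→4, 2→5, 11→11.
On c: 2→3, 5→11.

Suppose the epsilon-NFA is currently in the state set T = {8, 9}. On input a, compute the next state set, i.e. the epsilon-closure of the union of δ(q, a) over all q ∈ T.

8 on a → {2}.
No a-transition from 9.
Union after reading a: {2}.
Now take the epsilon-closure:
From 2 via epsilon: add 3.
From 3 via epsilon: add 10.
From 10 via epsilon: add 8.
From 8 via epsilon: add 9.
No new states can be added; the closed set is {2, 3, 8, 9, 10}.

{2, 3, 8, 9, 10}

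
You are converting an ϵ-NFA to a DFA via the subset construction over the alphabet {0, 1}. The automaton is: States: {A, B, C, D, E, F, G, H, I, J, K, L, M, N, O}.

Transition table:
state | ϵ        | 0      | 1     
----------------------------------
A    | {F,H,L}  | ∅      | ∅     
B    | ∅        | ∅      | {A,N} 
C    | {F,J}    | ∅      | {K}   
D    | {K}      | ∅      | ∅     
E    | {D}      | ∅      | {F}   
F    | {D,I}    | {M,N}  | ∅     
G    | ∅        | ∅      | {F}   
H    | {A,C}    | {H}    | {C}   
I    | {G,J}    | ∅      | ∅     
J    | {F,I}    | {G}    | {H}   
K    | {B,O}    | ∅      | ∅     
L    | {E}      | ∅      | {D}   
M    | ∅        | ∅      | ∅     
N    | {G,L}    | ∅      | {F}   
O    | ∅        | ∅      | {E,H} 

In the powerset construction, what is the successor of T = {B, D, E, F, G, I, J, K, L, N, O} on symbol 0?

F on 0 → {M, N}.
J on 0 → {G}.
No 0-transition from B, D, E, G, I, K, L, N, O.
Union after reading 0: {G, M, N}.
Now take the ϵ-closure:
From N via ϵ: add L.
From L via ϵ: add E.
From E via ϵ: add D.
From D via ϵ: add K.
From K via ϵ: add B, O.
No new states can be added; the closed set is {B, D, E, G, K, L, M, N, O}.

{B, D, E, G, K, L, M, N, O}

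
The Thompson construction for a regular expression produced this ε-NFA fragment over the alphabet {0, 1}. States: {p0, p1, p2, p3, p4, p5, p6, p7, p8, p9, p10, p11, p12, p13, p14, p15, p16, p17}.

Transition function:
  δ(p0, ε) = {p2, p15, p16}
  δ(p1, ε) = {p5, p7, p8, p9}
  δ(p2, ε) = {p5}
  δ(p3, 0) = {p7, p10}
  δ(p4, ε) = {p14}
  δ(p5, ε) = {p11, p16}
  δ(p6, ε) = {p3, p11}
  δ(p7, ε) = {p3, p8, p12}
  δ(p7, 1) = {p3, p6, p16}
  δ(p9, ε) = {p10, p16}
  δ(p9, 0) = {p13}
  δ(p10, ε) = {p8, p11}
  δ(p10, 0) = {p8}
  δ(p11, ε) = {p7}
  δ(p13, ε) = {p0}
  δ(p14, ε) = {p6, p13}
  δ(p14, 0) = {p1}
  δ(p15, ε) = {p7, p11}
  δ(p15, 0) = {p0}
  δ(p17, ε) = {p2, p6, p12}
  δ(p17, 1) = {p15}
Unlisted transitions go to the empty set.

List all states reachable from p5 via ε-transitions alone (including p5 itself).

{p3, p5, p7, p8, p11, p12, p16}

Start with {p5}.
From p5 via ε: add p11, p16.
From p11 via ε: add p7.
From p7 via ε: add p3, p8, p12.
No new states can be added; the closed set is {p3, p5, p7, p8, p11, p12, p16}.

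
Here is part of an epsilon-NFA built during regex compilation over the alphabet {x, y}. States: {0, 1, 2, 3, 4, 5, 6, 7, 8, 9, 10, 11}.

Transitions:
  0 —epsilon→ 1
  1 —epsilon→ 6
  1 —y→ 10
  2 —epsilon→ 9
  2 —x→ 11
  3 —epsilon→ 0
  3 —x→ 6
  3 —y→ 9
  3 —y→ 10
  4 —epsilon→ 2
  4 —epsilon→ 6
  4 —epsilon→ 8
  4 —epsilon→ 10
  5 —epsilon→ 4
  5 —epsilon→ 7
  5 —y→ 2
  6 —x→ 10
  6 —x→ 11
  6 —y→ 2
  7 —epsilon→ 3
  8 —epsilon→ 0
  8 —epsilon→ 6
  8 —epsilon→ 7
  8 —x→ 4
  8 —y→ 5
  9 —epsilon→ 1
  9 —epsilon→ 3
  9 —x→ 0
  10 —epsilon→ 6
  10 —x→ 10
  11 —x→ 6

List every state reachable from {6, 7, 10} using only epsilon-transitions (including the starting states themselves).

{0, 1, 3, 6, 7, 10}

Start with {6, 7, 10}.
From 7 via epsilon: add 3.
From 3 via epsilon: add 0.
From 0 via epsilon: add 1.
No new states can be added; the closed set is {0, 1, 3, 6, 7, 10}.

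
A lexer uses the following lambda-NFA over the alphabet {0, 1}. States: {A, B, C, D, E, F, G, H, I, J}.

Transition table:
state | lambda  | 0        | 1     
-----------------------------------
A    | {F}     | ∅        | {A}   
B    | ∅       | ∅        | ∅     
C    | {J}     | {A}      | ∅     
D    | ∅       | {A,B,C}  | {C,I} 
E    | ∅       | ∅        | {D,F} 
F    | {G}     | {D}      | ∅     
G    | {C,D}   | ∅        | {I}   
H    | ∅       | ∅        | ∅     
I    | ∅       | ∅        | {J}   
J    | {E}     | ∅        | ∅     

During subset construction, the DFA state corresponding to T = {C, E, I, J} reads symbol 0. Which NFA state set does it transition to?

C on 0 → {A}.
No 0-transition from E, I, J.
Union after reading 0: {A}.
Now take the lambda-closure:
From A via lambda: add F.
From F via lambda: add G.
From G via lambda: add C, D.
From C via lambda: add J.
From J via lambda: add E.
No new states can be added; the closed set is {A, C, D, E, F, G, J}.

{A, C, D, E, F, G, J}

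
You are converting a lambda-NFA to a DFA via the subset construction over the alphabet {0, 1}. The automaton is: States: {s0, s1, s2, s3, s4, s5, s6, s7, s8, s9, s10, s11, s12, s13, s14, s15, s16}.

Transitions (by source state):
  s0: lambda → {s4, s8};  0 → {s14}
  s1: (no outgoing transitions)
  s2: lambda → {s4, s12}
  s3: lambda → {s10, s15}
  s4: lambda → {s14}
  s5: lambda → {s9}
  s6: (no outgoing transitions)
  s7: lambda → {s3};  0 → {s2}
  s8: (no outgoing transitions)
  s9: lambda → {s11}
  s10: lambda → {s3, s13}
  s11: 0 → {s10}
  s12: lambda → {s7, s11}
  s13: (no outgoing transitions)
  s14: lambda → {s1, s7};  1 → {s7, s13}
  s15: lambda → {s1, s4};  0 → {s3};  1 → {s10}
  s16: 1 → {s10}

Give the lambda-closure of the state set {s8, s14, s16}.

{s1, s3, s4, s7, s8, s10, s13, s14, s15, s16}

Start with {s8, s14, s16}.
From s14 via lambda: add s1, s7.
From s7 via lambda: add s3.
From s3 via lambda: add s10, s15.
From s10 via lambda: add s13.
From s15 via lambda: add s4.
No new states can be added; the closed set is {s1, s3, s4, s7, s8, s10, s13, s14, s15, s16}.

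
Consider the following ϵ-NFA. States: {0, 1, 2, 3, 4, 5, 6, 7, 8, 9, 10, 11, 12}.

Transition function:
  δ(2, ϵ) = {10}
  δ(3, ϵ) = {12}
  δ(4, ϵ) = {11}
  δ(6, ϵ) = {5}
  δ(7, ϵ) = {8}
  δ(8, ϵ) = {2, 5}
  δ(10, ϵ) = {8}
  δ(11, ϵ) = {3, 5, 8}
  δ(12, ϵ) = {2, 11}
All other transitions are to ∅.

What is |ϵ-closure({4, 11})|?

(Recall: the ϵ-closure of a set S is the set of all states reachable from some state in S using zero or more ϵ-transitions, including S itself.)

8

Start with {4, 11}.
From 11 via ϵ: add 3, 5, 8.
From 3 via ϵ: add 12.
From 8 via ϵ: add 2.
From 2 via ϵ: add 10.
ϵ-closure = {2, 3, 4, 5, 8, 10, 11, 12}, which has 8 states.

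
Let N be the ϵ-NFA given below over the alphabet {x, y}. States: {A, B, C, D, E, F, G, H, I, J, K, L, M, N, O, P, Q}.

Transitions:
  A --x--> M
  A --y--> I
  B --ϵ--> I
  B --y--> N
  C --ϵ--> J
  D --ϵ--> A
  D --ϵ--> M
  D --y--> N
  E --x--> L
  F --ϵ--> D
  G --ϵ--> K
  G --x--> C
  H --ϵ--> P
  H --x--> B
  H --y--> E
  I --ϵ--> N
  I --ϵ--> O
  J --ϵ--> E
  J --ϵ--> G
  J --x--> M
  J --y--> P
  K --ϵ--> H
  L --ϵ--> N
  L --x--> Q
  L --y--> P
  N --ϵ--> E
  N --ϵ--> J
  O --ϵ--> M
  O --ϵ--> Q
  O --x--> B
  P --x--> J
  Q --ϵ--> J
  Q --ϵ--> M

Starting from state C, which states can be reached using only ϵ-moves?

{C, E, G, H, J, K, P}

Start with {C}.
From C via ϵ: add J.
From J via ϵ: add E, G.
From G via ϵ: add K.
From K via ϵ: add H.
From H via ϵ: add P.
No new states can be added; the closed set is {C, E, G, H, J, K, P}.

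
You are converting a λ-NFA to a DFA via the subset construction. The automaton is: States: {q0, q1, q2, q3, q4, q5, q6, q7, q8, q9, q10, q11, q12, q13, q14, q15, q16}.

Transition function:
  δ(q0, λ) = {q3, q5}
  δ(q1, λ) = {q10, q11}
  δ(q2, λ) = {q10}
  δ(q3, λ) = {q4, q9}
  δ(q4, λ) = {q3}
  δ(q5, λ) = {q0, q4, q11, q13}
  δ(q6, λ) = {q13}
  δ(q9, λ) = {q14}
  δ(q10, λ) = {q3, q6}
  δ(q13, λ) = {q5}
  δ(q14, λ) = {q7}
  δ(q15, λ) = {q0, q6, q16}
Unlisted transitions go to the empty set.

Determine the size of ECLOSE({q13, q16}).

10

Start with {q13, q16}.
From q13 via λ: add q5.
From q5 via λ: add q0, q4, q11.
From q0 via λ: add q3.
From q3 via λ: add q9.
From q9 via λ: add q14.
From q14 via λ: add q7.
λ-closure = {q0, q3, q4, q5, q7, q9, q11, q13, q14, q16}, which has 10 states.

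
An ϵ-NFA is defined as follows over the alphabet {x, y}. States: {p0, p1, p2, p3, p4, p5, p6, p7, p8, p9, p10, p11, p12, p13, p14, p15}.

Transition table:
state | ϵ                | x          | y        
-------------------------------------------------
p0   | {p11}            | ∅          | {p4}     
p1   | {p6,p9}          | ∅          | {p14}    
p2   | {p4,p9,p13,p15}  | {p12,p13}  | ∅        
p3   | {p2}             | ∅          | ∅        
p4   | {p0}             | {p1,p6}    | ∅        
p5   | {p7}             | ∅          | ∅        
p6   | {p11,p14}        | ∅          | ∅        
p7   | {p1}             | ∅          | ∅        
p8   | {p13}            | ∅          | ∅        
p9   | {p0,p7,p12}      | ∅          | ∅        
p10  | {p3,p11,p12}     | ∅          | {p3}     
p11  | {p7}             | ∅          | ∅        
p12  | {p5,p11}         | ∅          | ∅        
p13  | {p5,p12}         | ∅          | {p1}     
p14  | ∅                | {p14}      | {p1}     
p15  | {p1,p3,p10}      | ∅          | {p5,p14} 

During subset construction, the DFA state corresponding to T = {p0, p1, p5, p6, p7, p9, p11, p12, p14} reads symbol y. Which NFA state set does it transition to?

{p0, p1, p4, p5, p6, p7, p9, p11, p12, p14}

p0 on y → {p4}.
p1 on y → {p14}.
p14 on y → {p1}.
No y-transition from p5, p6, p7, p9, p11, p12.
Union after reading y: {p1, p4, p14}.
Now take the ϵ-closure:
From p1 via ϵ: add p6, p9.
From p4 via ϵ: add p0.
From p0 via ϵ: add p11.
From p9 via ϵ: add p7, p12.
From p12 via ϵ: add p5.
No new states can be added; the closed set is {p0, p1, p4, p5, p6, p7, p9, p11, p12, p14}.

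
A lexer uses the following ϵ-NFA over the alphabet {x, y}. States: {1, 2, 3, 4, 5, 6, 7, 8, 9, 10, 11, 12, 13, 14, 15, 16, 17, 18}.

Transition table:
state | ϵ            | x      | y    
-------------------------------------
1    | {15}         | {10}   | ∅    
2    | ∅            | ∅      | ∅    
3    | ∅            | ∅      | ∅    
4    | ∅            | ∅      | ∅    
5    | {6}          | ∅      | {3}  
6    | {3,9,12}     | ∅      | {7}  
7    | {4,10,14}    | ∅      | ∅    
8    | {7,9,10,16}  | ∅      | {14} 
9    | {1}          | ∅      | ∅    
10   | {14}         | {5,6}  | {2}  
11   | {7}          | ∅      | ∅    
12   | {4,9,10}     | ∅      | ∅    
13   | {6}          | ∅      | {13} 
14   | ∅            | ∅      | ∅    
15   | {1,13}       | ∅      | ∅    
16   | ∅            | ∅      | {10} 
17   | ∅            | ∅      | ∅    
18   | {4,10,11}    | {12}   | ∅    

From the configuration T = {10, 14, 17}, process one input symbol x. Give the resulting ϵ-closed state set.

10 on x → {5, 6}.
No x-transition from 14, 17.
Union after reading x: {5, 6}.
Now take the ϵ-closure:
From 6 via ϵ: add 3, 9, 12.
From 9 via ϵ: add 1.
From 12 via ϵ: add 4, 10.
From 1 via ϵ: add 15.
From 10 via ϵ: add 14.
From 15 via ϵ: add 13.
No new states can be added; the closed set is {1, 3, 4, 5, 6, 9, 10, 12, 13, 14, 15}.

{1, 3, 4, 5, 6, 9, 10, 12, 13, 14, 15}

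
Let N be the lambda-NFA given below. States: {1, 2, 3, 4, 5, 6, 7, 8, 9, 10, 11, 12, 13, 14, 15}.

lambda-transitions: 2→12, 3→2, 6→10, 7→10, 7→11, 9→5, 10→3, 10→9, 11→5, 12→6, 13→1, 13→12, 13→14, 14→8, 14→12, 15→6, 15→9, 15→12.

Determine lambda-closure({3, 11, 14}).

Start with {3, 11, 14}.
From 3 via lambda: add 2.
From 11 via lambda: add 5.
From 14 via lambda: add 8, 12.
From 12 via lambda: add 6.
From 6 via lambda: add 10.
From 10 via lambda: add 9.
No new states can be added; the closed set is {2, 3, 5, 6, 8, 9, 10, 11, 12, 14}.

{2, 3, 5, 6, 8, 9, 10, 11, 12, 14}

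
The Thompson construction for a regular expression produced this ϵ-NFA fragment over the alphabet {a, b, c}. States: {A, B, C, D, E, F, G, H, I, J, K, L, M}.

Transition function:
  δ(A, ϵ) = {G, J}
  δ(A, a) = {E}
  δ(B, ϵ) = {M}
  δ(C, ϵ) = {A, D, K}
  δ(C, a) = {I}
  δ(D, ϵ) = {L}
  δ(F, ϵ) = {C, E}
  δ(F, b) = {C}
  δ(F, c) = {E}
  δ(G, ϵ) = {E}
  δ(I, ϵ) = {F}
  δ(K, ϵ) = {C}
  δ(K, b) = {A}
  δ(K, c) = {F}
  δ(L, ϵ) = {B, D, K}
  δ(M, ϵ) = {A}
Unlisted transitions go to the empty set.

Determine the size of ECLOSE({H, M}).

6

Start with {H, M}.
From M via ϵ: add A.
From A via ϵ: add G, J.
From G via ϵ: add E.
ϵ-closure = {A, E, G, H, J, M}, which has 6 states.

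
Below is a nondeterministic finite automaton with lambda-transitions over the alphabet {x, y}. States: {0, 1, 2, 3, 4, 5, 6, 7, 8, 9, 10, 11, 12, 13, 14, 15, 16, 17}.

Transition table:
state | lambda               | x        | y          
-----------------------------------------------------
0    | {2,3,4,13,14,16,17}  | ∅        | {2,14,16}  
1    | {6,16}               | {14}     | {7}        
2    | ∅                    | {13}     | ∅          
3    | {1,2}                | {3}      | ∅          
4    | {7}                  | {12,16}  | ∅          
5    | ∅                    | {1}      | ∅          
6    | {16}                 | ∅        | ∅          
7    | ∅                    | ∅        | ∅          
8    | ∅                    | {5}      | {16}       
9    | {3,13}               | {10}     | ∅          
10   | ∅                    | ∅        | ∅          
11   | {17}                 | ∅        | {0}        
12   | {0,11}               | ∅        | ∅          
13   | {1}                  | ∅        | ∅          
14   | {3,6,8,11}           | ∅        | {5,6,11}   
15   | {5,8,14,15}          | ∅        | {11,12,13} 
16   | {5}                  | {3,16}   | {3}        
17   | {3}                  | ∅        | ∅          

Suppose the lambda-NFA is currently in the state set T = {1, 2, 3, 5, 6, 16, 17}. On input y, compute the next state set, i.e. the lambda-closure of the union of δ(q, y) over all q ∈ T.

1 on y → {7}.
16 on y → {3}.
No y-transition from 2, 3, 5, 6, 17.
Union after reading y: {3, 7}.
Now take the lambda-closure:
From 3 via lambda: add 1, 2.
From 1 via lambda: add 6, 16.
From 16 via lambda: add 5.
No new states can be added; the closed set is {1, 2, 3, 5, 6, 7, 16}.

{1, 2, 3, 5, 6, 7, 16}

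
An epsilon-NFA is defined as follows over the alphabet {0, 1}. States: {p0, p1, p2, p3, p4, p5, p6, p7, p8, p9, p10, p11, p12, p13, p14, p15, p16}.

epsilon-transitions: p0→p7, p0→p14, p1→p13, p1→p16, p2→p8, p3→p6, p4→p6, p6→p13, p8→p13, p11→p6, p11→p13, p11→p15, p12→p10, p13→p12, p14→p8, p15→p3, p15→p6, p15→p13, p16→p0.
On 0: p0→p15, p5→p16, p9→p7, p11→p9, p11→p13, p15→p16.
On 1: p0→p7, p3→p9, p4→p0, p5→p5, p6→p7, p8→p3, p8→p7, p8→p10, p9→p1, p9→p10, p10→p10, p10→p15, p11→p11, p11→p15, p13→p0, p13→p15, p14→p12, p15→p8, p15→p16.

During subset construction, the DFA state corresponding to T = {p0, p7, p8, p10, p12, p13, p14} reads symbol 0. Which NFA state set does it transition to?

{p3, p6, p10, p12, p13, p15}

p0 on 0 → {p15}.
No 0-transition from p7, p8, p10, p12, p13, p14.
Union after reading 0: {p15}.
Now take the epsilon-closure:
From p15 via epsilon: add p3, p6, p13.
From p13 via epsilon: add p12.
From p12 via epsilon: add p10.
No new states can be added; the closed set is {p3, p6, p10, p12, p13, p15}.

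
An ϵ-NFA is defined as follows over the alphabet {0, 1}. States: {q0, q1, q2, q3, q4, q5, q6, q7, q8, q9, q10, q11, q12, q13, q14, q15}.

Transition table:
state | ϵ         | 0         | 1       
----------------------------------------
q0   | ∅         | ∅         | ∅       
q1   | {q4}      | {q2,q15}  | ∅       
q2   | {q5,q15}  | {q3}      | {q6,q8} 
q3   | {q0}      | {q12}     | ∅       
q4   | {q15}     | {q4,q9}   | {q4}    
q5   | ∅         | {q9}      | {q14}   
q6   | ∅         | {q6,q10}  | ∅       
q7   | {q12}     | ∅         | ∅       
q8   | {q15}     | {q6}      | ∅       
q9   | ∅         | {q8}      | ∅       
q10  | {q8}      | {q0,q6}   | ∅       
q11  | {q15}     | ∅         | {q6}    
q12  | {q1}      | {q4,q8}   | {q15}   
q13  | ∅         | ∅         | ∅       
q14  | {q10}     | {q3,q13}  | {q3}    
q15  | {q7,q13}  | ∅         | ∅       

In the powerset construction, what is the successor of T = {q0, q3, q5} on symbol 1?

q5 on 1 → {q14}.
No 1-transition from q0, q3.
Union after reading 1: {q14}.
Now take the ϵ-closure:
From q14 via ϵ: add q10.
From q10 via ϵ: add q8.
From q8 via ϵ: add q15.
From q15 via ϵ: add q7, q13.
From q7 via ϵ: add q12.
From q12 via ϵ: add q1.
From q1 via ϵ: add q4.
No new states can be added; the closed set is {q1, q4, q7, q8, q10, q12, q13, q14, q15}.

{q1, q4, q7, q8, q10, q12, q13, q14, q15}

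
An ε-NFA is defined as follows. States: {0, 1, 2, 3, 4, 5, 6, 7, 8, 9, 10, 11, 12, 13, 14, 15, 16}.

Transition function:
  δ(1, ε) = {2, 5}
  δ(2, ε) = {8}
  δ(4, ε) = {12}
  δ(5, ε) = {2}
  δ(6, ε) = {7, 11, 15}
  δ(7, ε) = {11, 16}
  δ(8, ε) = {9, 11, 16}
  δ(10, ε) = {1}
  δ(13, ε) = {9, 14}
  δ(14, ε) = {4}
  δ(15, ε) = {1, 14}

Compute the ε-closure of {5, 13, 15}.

Start with {5, 13, 15}.
From 5 via ε: add 2.
From 13 via ε: add 9, 14.
From 15 via ε: add 1.
From 2 via ε: add 8.
From 14 via ε: add 4.
From 4 via ε: add 12.
From 8 via ε: add 11, 16.
No new states can be added; the closed set is {1, 2, 4, 5, 8, 9, 11, 12, 13, 14, 15, 16}.

{1, 2, 4, 5, 8, 9, 11, 12, 13, 14, 15, 16}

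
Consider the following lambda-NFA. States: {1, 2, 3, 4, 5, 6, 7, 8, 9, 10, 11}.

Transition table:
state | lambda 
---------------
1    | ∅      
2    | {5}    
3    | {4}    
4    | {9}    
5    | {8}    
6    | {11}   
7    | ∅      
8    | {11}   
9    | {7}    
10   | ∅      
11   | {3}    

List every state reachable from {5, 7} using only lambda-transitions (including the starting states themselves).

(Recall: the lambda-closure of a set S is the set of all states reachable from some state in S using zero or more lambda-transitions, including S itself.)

{3, 4, 5, 7, 8, 9, 11}

Start with {5, 7}.
From 5 via lambda: add 8.
From 8 via lambda: add 11.
From 11 via lambda: add 3.
From 3 via lambda: add 4.
From 4 via lambda: add 9.
No new states can be added; the closed set is {3, 4, 5, 7, 8, 9, 11}.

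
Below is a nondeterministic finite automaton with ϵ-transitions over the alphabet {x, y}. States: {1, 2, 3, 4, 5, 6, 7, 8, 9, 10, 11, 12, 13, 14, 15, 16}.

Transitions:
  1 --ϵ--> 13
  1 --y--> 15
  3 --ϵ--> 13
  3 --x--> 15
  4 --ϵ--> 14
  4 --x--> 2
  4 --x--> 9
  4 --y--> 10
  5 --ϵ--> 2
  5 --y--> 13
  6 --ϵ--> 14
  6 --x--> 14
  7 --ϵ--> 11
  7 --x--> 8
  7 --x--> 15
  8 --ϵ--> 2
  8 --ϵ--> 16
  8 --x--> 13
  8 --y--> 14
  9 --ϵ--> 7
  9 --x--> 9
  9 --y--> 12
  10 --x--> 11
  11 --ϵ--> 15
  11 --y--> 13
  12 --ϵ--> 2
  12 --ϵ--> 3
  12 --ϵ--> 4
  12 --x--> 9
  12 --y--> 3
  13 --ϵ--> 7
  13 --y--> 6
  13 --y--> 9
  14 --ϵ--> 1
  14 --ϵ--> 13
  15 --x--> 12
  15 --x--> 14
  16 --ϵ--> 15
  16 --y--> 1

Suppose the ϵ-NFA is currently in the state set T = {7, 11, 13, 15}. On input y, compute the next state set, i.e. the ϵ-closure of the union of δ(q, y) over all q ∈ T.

{1, 6, 7, 9, 11, 13, 14, 15}

11 on y → {13}.
13 on y → {6, 9}.
No y-transition from 7, 15.
Union after reading y: {6, 9, 13}.
Now take the ϵ-closure:
From 6 via ϵ: add 14.
From 9 via ϵ: add 7.
From 7 via ϵ: add 11.
From 14 via ϵ: add 1.
From 11 via ϵ: add 15.
No new states can be added; the closed set is {1, 6, 7, 9, 11, 13, 14, 15}.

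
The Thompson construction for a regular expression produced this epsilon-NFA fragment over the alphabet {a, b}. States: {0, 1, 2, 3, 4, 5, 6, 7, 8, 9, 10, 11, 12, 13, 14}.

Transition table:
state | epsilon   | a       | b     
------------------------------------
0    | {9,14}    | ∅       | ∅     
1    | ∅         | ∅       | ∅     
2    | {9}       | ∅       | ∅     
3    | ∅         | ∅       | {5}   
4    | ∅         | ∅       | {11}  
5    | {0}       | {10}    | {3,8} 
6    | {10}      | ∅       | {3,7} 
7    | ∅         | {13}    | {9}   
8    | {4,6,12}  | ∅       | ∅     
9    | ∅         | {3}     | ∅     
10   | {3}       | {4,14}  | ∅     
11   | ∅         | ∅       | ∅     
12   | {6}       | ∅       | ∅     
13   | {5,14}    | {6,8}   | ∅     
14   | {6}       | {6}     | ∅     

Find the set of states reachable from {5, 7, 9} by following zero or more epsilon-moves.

{0, 3, 5, 6, 7, 9, 10, 14}

Start with {5, 7, 9}.
From 5 via epsilon: add 0.
From 0 via epsilon: add 14.
From 14 via epsilon: add 6.
From 6 via epsilon: add 10.
From 10 via epsilon: add 3.
No new states can be added; the closed set is {0, 3, 5, 6, 7, 9, 10, 14}.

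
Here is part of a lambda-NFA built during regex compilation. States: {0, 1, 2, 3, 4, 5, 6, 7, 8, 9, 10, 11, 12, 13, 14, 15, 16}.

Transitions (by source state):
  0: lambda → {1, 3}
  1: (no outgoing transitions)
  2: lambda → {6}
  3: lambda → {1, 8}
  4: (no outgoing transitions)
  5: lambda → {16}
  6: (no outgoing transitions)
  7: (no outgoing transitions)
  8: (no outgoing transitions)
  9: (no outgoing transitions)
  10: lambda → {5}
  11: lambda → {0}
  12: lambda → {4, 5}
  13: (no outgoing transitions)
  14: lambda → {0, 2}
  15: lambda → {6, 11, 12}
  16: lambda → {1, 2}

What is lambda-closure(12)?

{1, 2, 4, 5, 6, 12, 16}

Start with {12}.
From 12 via lambda: add 4, 5.
From 5 via lambda: add 16.
From 16 via lambda: add 1, 2.
From 2 via lambda: add 6.
No new states can be added; the closed set is {1, 2, 4, 5, 6, 12, 16}.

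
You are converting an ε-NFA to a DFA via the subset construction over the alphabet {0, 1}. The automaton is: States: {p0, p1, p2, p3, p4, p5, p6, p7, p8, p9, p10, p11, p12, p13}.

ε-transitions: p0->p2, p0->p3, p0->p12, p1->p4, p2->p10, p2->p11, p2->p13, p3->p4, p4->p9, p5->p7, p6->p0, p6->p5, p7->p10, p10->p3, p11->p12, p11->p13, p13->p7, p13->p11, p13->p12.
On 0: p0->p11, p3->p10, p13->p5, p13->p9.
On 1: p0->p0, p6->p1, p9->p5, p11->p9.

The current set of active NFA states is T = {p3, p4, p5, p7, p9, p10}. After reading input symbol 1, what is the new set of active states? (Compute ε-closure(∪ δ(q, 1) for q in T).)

{p3, p4, p5, p7, p9, p10}

p9 on 1 → {p5}.
No 1-transition from p3, p4, p5, p7, p10.
Union after reading 1: {p5}.
Now take the ε-closure:
From p5 via ε: add p7.
From p7 via ε: add p10.
From p10 via ε: add p3.
From p3 via ε: add p4.
From p4 via ε: add p9.
No new states can be added; the closed set is {p3, p4, p5, p7, p9, p10}.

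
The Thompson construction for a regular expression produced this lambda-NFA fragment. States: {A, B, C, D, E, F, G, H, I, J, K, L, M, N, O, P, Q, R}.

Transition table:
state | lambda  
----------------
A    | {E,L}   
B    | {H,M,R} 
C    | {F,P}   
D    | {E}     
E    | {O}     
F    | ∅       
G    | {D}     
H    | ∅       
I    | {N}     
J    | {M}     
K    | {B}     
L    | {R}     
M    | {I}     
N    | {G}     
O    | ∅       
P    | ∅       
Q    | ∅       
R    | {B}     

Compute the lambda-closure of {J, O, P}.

{D, E, G, I, J, M, N, O, P}

Start with {J, O, P}.
From J via lambda: add M.
From M via lambda: add I.
From I via lambda: add N.
From N via lambda: add G.
From G via lambda: add D.
From D via lambda: add E.
No new states can be added; the closed set is {D, E, G, I, J, M, N, O, P}.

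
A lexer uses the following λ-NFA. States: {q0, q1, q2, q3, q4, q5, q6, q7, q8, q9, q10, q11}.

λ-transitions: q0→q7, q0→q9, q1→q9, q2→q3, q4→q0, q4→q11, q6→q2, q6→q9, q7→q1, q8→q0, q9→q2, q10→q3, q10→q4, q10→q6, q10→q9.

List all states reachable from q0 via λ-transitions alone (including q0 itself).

{q0, q1, q2, q3, q7, q9}

Start with {q0}.
From q0 via λ: add q7, q9.
From q7 via λ: add q1.
From q9 via λ: add q2.
From q2 via λ: add q3.
No new states can be added; the closed set is {q0, q1, q2, q3, q7, q9}.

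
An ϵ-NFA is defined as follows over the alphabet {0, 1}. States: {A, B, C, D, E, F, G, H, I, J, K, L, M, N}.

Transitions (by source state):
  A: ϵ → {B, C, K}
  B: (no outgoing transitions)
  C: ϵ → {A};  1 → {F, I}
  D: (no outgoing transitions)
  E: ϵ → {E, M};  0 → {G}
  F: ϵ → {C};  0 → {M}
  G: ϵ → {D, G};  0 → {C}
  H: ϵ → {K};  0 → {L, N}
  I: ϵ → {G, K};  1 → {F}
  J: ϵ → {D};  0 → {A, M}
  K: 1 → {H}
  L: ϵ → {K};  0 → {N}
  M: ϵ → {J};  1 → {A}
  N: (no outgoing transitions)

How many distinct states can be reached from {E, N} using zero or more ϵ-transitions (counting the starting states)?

Start with {E, N}.
From E via ϵ: add M.
From M via ϵ: add J.
From J via ϵ: add D.
ϵ-closure = {D, E, J, M, N}, which has 5 states.

5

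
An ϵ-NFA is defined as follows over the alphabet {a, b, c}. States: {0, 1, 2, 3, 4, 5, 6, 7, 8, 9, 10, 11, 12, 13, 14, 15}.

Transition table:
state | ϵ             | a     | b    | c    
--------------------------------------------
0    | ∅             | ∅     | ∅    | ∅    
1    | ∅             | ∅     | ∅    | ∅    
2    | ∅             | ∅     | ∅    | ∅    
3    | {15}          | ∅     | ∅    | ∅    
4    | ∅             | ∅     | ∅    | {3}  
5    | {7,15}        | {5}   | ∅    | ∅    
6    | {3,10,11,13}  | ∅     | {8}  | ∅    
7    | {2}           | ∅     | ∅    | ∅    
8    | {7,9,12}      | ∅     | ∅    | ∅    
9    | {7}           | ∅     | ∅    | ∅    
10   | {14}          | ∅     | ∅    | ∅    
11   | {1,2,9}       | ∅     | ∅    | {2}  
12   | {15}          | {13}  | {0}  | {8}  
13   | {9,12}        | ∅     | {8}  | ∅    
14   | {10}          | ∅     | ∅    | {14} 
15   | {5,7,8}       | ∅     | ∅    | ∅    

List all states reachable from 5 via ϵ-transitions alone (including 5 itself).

{2, 5, 7, 8, 9, 12, 15}

Start with {5}.
From 5 via ϵ: add 7, 15.
From 7 via ϵ: add 2.
From 15 via ϵ: add 8.
From 8 via ϵ: add 9, 12.
No new states can be added; the closed set is {2, 5, 7, 8, 9, 12, 15}.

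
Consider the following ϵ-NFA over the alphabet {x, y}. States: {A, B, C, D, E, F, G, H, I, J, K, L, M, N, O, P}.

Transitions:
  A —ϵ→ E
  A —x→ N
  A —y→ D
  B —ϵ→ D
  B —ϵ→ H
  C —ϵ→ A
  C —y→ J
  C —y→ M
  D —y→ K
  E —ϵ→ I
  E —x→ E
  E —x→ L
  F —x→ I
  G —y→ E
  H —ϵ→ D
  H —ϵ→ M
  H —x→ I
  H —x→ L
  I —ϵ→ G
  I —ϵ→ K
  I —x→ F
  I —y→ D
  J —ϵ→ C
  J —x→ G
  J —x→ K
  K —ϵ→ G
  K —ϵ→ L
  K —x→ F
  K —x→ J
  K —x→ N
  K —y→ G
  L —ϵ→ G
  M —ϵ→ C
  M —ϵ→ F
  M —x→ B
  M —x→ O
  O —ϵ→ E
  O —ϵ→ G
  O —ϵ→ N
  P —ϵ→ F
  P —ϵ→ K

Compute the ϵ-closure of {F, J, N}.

{A, C, E, F, G, I, J, K, L, N}

Start with {F, J, N}.
From J via ϵ: add C.
From C via ϵ: add A.
From A via ϵ: add E.
From E via ϵ: add I.
From I via ϵ: add G, K.
From K via ϵ: add L.
No new states can be added; the closed set is {A, C, E, F, G, I, J, K, L, N}.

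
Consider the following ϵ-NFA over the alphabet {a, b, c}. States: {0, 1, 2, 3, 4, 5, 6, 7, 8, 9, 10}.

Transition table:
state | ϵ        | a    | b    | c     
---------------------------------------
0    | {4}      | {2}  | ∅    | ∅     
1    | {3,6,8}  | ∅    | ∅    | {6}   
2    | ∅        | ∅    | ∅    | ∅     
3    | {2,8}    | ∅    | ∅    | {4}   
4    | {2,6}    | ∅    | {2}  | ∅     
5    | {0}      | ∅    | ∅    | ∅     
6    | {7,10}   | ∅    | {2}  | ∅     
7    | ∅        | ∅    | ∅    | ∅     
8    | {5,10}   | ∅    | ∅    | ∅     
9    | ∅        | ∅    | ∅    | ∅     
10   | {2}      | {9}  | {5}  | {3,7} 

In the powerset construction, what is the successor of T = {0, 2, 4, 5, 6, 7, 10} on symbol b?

{0, 2, 4, 5, 6, 7, 10}

4 on b → {2}.
6 on b → {2}.
10 on b → {5}.
No b-transition from 0, 2, 5, 7.
Union after reading b: {2, 5}.
Now take the ϵ-closure:
From 5 via ϵ: add 0.
From 0 via ϵ: add 4.
From 4 via ϵ: add 6.
From 6 via ϵ: add 7, 10.
No new states can be added; the closed set is {0, 2, 4, 5, 6, 7, 10}.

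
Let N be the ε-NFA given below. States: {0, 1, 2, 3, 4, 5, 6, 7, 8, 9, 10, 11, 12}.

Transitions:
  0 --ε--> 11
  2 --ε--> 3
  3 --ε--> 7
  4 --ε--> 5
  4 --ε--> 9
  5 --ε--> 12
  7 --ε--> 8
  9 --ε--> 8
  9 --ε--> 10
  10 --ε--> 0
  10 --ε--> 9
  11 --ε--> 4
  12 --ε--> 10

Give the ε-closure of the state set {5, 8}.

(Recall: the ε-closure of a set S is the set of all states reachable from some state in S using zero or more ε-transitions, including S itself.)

{0, 4, 5, 8, 9, 10, 11, 12}

Start with {5, 8}.
From 5 via ε: add 12.
From 12 via ε: add 10.
From 10 via ε: add 0, 9.
From 0 via ε: add 11.
From 11 via ε: add 4.
No new states can be added; the closed set is {0, 4, 5, 8, 9, 10, 11, 12}.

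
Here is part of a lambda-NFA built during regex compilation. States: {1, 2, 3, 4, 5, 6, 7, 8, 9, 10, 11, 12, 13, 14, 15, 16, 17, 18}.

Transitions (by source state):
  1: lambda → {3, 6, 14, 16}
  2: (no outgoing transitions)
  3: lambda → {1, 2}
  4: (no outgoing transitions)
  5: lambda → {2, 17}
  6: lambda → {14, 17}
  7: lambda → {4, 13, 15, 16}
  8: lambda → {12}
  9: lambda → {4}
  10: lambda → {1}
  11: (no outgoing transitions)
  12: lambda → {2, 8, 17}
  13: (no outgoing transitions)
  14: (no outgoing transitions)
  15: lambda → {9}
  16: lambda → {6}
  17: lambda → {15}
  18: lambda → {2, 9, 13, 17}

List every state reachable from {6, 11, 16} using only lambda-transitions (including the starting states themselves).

{4, 6, 9, 11, 14, 15, 16, 17}

Start with {6, 11, 16}.
From 6 via lambda: add 14, 17.
From 17 via lambda: add 15.
From 15 via lambda: add 9.
From 9 via lambda: add 4.
No new states can be added; the closed set is {4, 6, 9, 11, 14, 15, 16, 17}.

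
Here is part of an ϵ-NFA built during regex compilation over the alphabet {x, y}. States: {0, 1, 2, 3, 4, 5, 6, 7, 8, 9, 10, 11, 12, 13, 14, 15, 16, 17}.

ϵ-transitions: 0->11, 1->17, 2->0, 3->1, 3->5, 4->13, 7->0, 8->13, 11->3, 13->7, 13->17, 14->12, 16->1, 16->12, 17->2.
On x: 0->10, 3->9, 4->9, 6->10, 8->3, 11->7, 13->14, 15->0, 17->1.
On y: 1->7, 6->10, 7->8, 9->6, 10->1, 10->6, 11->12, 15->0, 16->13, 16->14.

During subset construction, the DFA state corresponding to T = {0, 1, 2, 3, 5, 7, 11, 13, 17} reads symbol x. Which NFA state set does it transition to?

0 on x → {10}.
3 on x → {9}.
11 on x → {7}.
13 on x → {14}.
17 on x → {1}.
No x-transition from 1, 2, 5, 7.
Union after reading x: {1, 7, 9, 10, 14}.
Now take the ϵ-closure:
From 1 via ϵ: add 17.
From 7 via ϵ: add 0.
From 14 via ϵ: add 12.
From 0 via ϵ: add 11.
From 17 via ϵ: add 2.
From 11 via ϵ: add 3.
From 3 via ϵ: add 5.
No new states can be added; the closed set is {0, 1, 2, 3, 5, 7, 9, 10, 11, 12, 14, 17}.

{0, 1, 2, 3, 5, 7, 9, 10, 11, 12, 14, 17}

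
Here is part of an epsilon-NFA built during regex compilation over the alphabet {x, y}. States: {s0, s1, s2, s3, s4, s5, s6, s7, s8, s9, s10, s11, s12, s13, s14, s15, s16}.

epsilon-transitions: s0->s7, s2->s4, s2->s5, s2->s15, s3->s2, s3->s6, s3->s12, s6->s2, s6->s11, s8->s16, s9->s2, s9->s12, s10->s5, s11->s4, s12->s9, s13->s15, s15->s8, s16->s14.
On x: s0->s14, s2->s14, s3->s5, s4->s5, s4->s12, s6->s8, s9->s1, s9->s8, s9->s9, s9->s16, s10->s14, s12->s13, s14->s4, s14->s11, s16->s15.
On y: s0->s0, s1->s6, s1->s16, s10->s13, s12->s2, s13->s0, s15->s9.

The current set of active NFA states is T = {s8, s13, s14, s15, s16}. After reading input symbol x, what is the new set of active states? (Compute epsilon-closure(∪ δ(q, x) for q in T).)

s14 on x → {s4, s11}.
s16 on x → {s15}.
No x-transition from s8, s13, s15.
Union after reading x: {s4, s11, s15}.
Now take the epsilon-closure:
From s15 via epsilon: add s8.
From s8 via epsilon: add s16.
From s16 via epsilon: add s14.
No new states can be added; the closed set is {s4, s8, s11, s14, s15, s16}.

{s4, s8, s11, s14, s15, s16}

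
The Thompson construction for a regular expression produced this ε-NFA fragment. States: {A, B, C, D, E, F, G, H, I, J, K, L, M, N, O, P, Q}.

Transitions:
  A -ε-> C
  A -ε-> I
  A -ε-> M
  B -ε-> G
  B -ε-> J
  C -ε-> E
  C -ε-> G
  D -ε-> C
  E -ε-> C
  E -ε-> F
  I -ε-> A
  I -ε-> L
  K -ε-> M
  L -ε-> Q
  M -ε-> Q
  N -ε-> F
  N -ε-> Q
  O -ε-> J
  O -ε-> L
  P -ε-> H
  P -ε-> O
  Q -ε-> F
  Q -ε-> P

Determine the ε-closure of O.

Start with {O}.
From O via ε: add J, L.
From L via ε: add Q.
From Q via ε: add F, P.
From P via ε: add H.
No new states can be added; the closed set is {F, H, J, L, O, P, Q}.

{F, H, J, L, O, P, Q}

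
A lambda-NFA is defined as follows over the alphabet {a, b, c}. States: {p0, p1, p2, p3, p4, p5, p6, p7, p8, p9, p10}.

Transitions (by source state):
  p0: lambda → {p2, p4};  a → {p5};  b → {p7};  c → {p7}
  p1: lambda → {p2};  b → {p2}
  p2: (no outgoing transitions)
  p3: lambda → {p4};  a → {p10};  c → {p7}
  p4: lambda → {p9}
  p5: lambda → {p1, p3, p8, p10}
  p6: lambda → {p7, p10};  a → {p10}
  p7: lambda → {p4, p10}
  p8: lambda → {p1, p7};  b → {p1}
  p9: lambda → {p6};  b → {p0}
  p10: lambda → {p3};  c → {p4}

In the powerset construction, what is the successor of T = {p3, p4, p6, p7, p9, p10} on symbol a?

{p3, p4, p6, p7, p9, p10}

p3 on a → {p10}.
p6 on a → {p10}.
No a-transition from p4, p7, p9, p10.
Union after reading a: {p10}.
Now take the lambda-closure:
From p10 via lambda: add p3.
From p3 via lambda: add p4.
From p4 via lambda: add p9.
From p9 via lambda: add p6.
From p6 via lambda: add p7.
No new states can be added; the closed set is {p3, p4, p6, p7, p9, p10}.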